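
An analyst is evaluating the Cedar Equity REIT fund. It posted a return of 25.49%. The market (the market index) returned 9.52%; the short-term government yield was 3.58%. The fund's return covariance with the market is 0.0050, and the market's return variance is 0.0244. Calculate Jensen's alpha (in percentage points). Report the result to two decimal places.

β = Cov / Var = 0.0050 / 0.0244 = 0.2049
E[R] = Rf + β(Rm − Rf) = 3.58% + 0.2049 × (9.52% − 3.58%) = 4.7971%
α = Rp − E[R] = 25.49% − 4.7971% = 20.6929

20.69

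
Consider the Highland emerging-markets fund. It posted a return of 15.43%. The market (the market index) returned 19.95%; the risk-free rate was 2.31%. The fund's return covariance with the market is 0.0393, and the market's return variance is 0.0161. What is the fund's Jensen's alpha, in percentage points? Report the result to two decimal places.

β = Cov / Var = 0.0393 / 0.0161 = 2.4410
E[R] = Rf + β(Rm − Rf) = 2.31% + 2.4410 × (19.95% − 2.31%) = 45.3692%
α = Rp − E[R] = 15.43% − 45.3692% = -29.9392

-29.94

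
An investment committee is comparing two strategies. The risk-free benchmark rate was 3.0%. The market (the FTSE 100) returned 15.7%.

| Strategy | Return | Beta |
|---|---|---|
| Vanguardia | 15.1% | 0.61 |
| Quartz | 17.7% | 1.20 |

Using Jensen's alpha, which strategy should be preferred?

Vanguardia: α = 15.1% − [3.0% + 0.61 × (15.7% − 3.0%)] = 4.353
Quartz: α = 17.7% − [3.0% + 1.20 × (15.7% − 3.0%)] = -0.540
Highest: Vanguardia (4.353).

Vanguardia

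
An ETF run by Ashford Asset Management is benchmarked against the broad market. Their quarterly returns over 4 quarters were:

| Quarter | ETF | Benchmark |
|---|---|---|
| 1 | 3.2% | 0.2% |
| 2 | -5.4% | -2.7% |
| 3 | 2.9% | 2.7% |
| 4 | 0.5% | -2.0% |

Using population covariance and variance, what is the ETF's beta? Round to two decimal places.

1.27

r̄p = 0.3000%,  r̄m = -0.4500%
Cov = Σ(rp − r̄p)(rm − r̄m) / 4 = 5.6475
Var(rm) = Σ(rm − r̄m)² / 4 = 4.4525
β = Cov / Var = 5.6475 / 4.4525 = 1.2684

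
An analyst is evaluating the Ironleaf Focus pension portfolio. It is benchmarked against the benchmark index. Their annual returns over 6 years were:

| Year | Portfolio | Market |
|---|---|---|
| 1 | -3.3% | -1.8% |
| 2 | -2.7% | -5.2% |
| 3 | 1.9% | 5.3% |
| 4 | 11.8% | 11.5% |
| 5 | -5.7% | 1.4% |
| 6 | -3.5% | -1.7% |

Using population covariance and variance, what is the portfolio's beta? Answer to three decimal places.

r̄p = -0.2500%,  r̄m = 1.5833%
Cov = Σ(rp − r̄p)(rm − r̄m) / 6 = 27.6825
Var(rm) = Σ(rm − r̄m)² / 6 = 30.0714
β = Cov / Var = 27.6825 / 30.0714 = 0.9206

0.921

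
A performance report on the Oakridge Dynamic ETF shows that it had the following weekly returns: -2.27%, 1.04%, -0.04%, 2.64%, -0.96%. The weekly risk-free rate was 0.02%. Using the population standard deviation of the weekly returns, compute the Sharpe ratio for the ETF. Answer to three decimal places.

Mean return r̄ = 0.410 / 5 = 0.0820%
Σ(r − r̄)² = (-2.27 − 0.0820)² + (1.04 − 0.0820)² + … = 14.0937
σ = √[14.0937 / 5] = 1.6789%
Sharpe = (r̄ − rf) / σ = (0.0820 − 0.02) / 1.6789 = 0.0620 / 1.6789 = 0.0369

0.037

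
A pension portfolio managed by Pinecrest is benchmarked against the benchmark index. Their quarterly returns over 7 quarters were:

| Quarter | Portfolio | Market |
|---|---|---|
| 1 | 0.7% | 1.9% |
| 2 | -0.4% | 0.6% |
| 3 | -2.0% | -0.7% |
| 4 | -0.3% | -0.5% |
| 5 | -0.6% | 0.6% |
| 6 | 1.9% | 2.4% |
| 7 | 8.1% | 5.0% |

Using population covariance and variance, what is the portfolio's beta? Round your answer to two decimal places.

r̄p = 1.0571%,  r̄m = 1.3286%
Cov = Σ(rp − r̄p)(rm − r̄m) / 7 = 5.3584
Var(rm) = Σ(rm − r̄m)² / 7 = 3.3535
β = Cov / Var = 5.3584 / 3.3535 = 1.5979

1.60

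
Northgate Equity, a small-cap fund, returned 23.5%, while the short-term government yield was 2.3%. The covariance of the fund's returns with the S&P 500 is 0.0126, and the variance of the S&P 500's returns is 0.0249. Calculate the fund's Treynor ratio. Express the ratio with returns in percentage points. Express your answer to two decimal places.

β = Cov / Var = 0.0126 / 0.0249 = 0.5060
Treynor = (Rp − Rf) / β = (23.5% − 2.3%) / 0.5060 = 21.20 / 0.5060 = 41.8972

41.90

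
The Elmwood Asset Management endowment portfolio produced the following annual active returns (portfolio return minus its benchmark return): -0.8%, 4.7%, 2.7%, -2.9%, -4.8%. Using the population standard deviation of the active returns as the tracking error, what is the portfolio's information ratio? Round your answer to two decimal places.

r̄ = (-0.8 + 4.7 + 2.7 − 2.9 − 4.8) / 5 = -1.10 / 5 = -0.2200%
Σ(r − r̄)² = (-0.8 − (-0.2200))² + (4.7 − (-0.2200))² + (2.7 − (-0.2200))² + … = 61.2280
σ = √[61.2280 / 5] = 3.4994%
IR = r̄ / tracking error = -0.2200 / 3.4994 = -0.0629

-0.06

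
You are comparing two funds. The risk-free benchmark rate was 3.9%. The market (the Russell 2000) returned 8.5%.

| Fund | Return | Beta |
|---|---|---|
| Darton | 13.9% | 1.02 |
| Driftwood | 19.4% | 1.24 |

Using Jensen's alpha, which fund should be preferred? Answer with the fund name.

Driftwood

Darton: α = 13.9% − [3.9% + 1.02 × (8.5% − 3.9%)] = 5.308
Driftwood: α = 19.4% − [3.9% + 1.24 × (8.5% − 3.9%)] = 9.796
Highest: Driftwood (9.796).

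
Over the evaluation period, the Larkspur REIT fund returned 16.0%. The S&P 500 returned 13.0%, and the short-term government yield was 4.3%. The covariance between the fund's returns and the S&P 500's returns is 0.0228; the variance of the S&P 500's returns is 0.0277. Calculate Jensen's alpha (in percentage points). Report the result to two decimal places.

β = Cov / Var = 0.0228 / 0.0277 = 0.8231
E[R] = Rf + β(Rm − Rf) = 4.3% + 0.8231 × (13.0% − 4.3%) = 11.4610%
α = Rp − E[R] = 16.0% − 11.4610% = 4.5390

4.54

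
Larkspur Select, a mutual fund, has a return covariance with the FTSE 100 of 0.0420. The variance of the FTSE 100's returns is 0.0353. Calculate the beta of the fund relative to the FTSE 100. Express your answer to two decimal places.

1.19

β = Cov(Rp, Rm) / Var(Rm) = 0.0420 / 0.0353 = 1.1898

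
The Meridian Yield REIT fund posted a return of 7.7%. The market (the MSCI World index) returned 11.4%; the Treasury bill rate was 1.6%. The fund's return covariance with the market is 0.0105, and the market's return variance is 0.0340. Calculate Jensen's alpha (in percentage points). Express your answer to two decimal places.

β = Cov / Var = 0.0105 / 0.0340 = 0.3088
E[R] = Rf + β(Rm − Rf) = 1.6% + 0.3088 × (11.4% − 1.6%) = 4.6262%
α = Rp − E[R] = 7.7% − 4.6262% = 3.0738

3.07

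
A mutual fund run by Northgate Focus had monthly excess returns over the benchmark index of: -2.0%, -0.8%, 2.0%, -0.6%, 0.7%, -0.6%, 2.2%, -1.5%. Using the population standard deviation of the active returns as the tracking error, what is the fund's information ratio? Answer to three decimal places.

-0.052

r̄ = (-2 − 0.8 + 2 − 0.6 + 0.7 − 0.6 + 2.2 − 1.5) / 8 = -0.0750%
Σ(r − r̄)² = 16.8950; population σ = √(16.8950/8) = 1.4532%
IR = r̄ / tracking error = -0.0750 / 1.4532 = -0.0516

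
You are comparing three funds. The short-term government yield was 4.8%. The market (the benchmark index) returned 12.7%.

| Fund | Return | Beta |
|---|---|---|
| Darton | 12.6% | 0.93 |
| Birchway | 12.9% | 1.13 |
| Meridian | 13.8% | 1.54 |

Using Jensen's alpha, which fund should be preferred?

Darton: α = 12.6% − [4.8% + 0.93 × (12.7% − 4.8%)] = 0.453
Birchway: α = 12.9% − [4.8% + 1.13 × (12.7% − 4.8%)] = -0.827
Meridian: α = 13.8% − [4.8% + 1.54 × (12.7% − 4.8%)] = -3.166
Highest: Darton (0.453).

Darton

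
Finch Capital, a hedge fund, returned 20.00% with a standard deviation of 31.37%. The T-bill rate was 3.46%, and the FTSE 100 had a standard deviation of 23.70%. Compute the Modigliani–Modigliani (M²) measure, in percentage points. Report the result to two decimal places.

15.96

Sharpe = (Rp − Rf) / σp = (20.00% − 3.46%) / 31.37% = 0.5273
M² = Rf + Sharpe × σm = 3.46% + 0.5273 × 23.70% = 15.9570%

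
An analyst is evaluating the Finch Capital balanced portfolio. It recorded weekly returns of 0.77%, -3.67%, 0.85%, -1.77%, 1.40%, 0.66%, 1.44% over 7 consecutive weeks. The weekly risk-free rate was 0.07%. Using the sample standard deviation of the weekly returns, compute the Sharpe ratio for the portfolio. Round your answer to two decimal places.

-0.06

Mean return μ = -0.320 / 7 = -0.0457%
Σ(r − μ)² = (0.77 − (-0.0457))² + (-3.67 − (-0.0457))² + … = 22.3718
σ = √[22.3718 / 6] = 1.9310%
Sharpe = (μ − rf) / σ = (-0.0457 − 0.07) / 1.9310 = -0.1157 / 1.9310 = -0.0599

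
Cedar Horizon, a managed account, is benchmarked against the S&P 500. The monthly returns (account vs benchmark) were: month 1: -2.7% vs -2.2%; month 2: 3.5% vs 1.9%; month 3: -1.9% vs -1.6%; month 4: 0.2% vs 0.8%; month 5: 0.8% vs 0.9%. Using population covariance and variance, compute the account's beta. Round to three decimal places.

r̄p = -0.0200%,  r̄m = -0.0400%
Cov = Σ(rp − r̄p)(rm − r̄m) / 5 = 3.3012
Var(rm) = Σ(rm − r̄m)² / 5 = 2.4904
β = Cov / Var = 3.3012 / 2.4904 = 1.3256

1.326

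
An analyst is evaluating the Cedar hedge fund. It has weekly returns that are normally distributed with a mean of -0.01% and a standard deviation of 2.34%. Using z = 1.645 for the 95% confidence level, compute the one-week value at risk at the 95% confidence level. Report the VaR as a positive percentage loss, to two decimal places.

3.86

VaR (as % loss) = −(μ − z·σ) = −(-0.01% − 1.645 × 2.34%) = −(-3.8593%) = 3.8593%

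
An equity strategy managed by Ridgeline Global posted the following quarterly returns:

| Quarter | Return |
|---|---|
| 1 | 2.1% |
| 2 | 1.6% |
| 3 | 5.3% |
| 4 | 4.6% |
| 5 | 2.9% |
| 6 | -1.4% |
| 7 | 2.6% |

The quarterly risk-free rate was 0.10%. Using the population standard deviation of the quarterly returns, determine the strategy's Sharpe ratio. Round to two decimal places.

1.20

r̄ = (2.1 + 1.6 + 5.3 + 4.6 + 2.9 − 1.4 + 2.6) / 7 = 2.5286%
Σ(r − r̄)² = (2.1 − 2.5286)² + (1.6 − 2.5286)² + … = 28.5943
σ = √[28.5943 / 7] = 2.0211%
Sharpe = (r̄ − rf) / σ = (2.5286 − 0.1) / 2.0211 = 2.4286 / 2.0211 = 1.2016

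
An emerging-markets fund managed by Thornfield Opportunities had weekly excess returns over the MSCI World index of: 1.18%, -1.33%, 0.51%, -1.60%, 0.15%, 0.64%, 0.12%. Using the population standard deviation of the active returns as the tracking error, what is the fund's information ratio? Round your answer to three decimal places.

r̄ = (1.18 − 1.33 + 0.51 − 1.6 + 0.15 + 0.64 + 0.12) / 7 = -0.330 / 7 = -0.0471%
Σ(r − r̄)² = (1.18 − (-0.0471))² + (-1.33 − (-0.0471))² + … = 6.4123
population σ = √(6.4123 / 7) = √0.9160 = 0.9571%
IR = r̄ / tracking error = -0.0471 / 0.9571 = -0.0492

-0.049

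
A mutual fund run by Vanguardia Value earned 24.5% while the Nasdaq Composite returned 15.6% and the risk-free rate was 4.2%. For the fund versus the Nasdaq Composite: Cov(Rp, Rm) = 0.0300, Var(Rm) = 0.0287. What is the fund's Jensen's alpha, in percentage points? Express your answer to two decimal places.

8.38

β = Cov / Var = 0.0300 / 0.0287 = 1.0453
E[R] = Rf + β(Rm − Rf) = 4.2% + 1.0453 × (15.6% − 4.2%) = 16.1164%
α = Rp − E[R] = 24.5% − 16.1164% = 8.3836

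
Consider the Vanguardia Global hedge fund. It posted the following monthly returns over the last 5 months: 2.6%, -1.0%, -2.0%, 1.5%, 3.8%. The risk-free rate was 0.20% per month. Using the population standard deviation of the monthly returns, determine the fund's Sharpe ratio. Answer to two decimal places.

0.36

r̄ = (2.6 − 1 − 2 + 1.5 + 3.8) / 5 = 4.90 / 5 = 0.9800%
Σ(r − r̄)² = 23.6480; population σ = √(23.6480/5) = 2.1748%
Sharpe = (r̄ − rf) / σ = (0.9800 − 0.2) / 2.1748 = 0.7800 / 2.1748 = 0.3587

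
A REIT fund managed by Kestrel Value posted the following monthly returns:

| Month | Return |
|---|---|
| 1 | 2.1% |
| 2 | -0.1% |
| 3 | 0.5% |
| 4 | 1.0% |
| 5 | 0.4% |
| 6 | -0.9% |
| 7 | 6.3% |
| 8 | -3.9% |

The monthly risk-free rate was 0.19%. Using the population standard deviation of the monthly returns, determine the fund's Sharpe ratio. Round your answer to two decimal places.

0.18

r̄ = (2.1 − 0.1 + 0.5 + 1 + 0.4 − 0.9 + 6.3 − 3.9) / 8 = 0.6750%
Population σ = √[Σ(r − r̄)² / 8] = √[57.8950 / 8] = √7.2369 = 2.6901%
Sharpe = (r̄ − rf) / σ = (0.6750 − 0.19) / 2.6901 = 0.4850 / 2.6901 = 0.1803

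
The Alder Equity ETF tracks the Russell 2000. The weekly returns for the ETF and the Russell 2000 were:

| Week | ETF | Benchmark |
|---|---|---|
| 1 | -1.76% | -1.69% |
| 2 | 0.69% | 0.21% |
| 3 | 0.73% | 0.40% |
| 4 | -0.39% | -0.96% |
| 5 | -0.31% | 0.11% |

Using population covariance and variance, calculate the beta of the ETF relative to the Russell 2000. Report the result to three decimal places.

1.031

r̄p = -0.2080%,  r̄m = -0.3860%
Cov = Σ(rp − r̄p)(rm − r̄m) / 5 = 0.6700
Var(rm) = Σ(rm − r̄m)² / 5 = 0.6498
β = Cov / Var = 0.6700 / 0.6498 = 1.0311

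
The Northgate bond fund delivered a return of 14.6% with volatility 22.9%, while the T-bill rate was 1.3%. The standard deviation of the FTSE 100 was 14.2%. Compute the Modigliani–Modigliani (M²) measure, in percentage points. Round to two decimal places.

9.55

Sharpe = (Rp − Rf) / σp = (14.6% − 1.3%) / 22.9% = 0.5808
M² = Rf + Sharpe × σm = 1.3% + 0.5808 × 14.2% = 9.5474%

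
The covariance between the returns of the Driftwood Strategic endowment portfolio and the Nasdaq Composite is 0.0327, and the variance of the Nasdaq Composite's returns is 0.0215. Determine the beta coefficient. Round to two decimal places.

β = Cov(Rp, Rm) / Var(Rm) = 0.0327 / 0.0215 = 1.5209

1.52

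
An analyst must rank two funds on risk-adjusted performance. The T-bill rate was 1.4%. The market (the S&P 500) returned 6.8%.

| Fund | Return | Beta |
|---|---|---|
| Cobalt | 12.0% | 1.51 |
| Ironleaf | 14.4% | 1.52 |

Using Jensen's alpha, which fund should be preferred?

Ironleaf

Cobalt: α = 12.0% − [1.4% + 1.51 × (6.8% − 1.4%)] = 2.446
Ironleaf: α = 14.4% − [1.4% + 1.52 × (6.8% − 1.4%)] = 4.792
Highest: Ironleaf (4.792).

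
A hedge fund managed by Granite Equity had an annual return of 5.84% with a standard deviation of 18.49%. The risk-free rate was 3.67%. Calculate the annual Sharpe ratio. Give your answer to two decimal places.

0.12

Sharpe = (Rp − Rf) / σp = (5.84% − 3.67%) / 18.49% = 2.17% / 18.49% = 0.1174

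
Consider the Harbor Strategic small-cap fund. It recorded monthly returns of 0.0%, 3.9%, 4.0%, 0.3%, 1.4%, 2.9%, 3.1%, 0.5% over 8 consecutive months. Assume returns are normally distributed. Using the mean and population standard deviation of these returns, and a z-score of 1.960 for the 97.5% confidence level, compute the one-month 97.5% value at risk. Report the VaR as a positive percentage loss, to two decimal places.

μ = (0 + 3.9 + 4 + 0.3 + 1.4 + 2.9 + 3.1 + 0.5) / 8 = 2.0125%
Σ(r − μ)² = (0 − 2.0125)² + (3.9 − 2.0125)² + … = 19.1288
σ = √[19.1288 / 8] = 1.5463%
VaR = −(μ − z·σ) = −(2.0125 − 1.960 × 1.5463) = −(-1.0182) = 1.0182%

1.02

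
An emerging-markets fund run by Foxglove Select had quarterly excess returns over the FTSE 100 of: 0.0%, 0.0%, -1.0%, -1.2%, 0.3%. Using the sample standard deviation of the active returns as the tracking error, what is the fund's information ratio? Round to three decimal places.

-0.565

Mean return r̄ = -1.90 / 5 = -0.3800%
Σ(r − r̄)² = 1.8080; sample σ = √(1.8080/4) = 0.6723%
IR = r̄ / tracking error = -0.3800 / 0.6723 = -0.5652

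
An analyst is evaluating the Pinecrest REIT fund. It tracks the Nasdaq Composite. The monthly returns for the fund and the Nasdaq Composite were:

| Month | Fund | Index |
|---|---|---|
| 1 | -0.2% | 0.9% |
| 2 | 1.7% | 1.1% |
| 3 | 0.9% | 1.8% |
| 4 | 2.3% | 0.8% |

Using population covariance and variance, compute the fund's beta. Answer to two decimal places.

-0.42

r̄p = 1.1750%,  r̄m = 1.1500%
Cov = Σ(rp − r̄p)(rm − r̄m) / 4 = -0.0638
Var(rm) = Σ(rm − r̄m)² / 4 = 0.1525
β = Cov / Var = -0.0638 / 0.1525 = -0.4184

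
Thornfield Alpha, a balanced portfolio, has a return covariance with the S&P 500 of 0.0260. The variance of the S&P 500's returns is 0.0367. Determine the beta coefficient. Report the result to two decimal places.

β = Cov(Rp, Rm) / Var(Rm) = 0.0260 / 0.0367 = 0.7084

0.71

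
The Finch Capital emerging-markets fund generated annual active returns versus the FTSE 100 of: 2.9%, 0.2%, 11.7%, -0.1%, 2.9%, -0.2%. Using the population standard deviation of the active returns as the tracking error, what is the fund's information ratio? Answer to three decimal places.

0.699

Mean return r̄ = 17.40 / 6 = 2.9000%
Σ(r − r̄)² = (2.9 − 2.9000)² + (0.2 − 2.9000)² + … = 103.3400
σ = √[103.3400 / 6] = 4.1501%
IR = r̄ / tracking error = 2.9000 / 4.1501 = 0.6988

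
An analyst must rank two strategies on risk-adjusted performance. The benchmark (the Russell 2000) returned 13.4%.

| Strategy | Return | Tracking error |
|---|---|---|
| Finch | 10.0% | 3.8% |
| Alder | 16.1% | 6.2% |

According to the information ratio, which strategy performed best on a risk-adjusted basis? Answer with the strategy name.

Alder

Finch: IR = (10.0% − 13.4%) / 3.8% = -0.895
Alder: IR = (16.1% − 13.4%) / 6.2% = 0.435
Highest: Alder (0.435).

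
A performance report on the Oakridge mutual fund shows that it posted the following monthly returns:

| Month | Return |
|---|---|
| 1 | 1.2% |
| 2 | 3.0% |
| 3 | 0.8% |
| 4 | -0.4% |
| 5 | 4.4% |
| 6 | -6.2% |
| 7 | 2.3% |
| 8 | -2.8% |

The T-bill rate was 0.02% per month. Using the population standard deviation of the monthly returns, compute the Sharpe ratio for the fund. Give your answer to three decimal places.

0.084

Mean return μ = 2.30 / 8 = 0.2875%
Σ(r − μ)² = 81.5088; population σ = √(81.5088/8) = 3.1920%
Sharpe = (μ − rf) / σ = (0.2875 − 0.02) / 3.1920 = 0.2675 / 3.1920 = 0.0838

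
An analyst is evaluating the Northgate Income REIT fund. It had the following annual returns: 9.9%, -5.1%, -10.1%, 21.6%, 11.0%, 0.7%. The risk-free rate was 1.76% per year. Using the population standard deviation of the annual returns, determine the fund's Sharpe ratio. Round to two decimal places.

0.27

Mean return r̄ = 28.00 / 6 = 4.6667%
Σ(r − r̄)² = (9.9 − 4.6667)² + (-5.1 − 4.6667)² + (-10.1 − 4.6667)² + … = 683.4133
population σ = √(683.4133 / 6) = √113.9022 = 10.6725%
Sharpe = (r̄ − rf) / σ = (4.6667 − 1.76) / 10.6725 = 2.9067 / 10.6725 = 0.2724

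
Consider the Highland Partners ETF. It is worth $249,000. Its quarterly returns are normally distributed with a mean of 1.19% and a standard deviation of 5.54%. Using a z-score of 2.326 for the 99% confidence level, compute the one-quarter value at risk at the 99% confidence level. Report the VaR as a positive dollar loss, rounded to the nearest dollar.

Return at the 99% tail: μ − z·σ = 1.19% − 2.326 × 5.54% = 1.19 − 12.88604 = -11.69604%
VaR = −(-11.69604%) × $249,000 = 11.69604% × $249,000 = $29,123

$29,123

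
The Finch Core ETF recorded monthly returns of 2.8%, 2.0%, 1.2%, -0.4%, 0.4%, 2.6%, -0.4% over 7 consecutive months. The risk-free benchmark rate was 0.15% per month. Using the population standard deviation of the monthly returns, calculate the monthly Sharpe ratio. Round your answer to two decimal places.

Mean return r̄ = 8.20 / 7 = 1.1714%
Σ(r − r̄)² = 10.9143; population σ = √(10.9143/7) = 1.2487%
Sharpe = (r̄ − rf) / σ = (1.1714 − 0.15) / 1.2487 = 1.0214 / 1.2487 = 0.8180

0.82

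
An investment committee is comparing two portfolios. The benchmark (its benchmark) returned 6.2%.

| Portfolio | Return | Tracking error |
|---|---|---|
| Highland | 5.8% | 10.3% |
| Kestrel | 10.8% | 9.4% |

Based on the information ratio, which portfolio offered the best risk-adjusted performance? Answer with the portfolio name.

Kestrel

Highland: IR = (5.8% − 6.2%) / 10.3% = -0.039
Kestrel: IR = (10.8% − 6.2%) / 9.4% = 0.489
Highest: Kestrel (0.489).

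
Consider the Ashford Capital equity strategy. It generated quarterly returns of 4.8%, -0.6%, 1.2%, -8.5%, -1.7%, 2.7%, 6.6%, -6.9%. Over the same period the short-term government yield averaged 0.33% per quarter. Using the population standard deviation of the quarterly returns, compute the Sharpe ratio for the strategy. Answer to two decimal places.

-0.13

μ = (4.8 − 0.6 + 1.2 − 8.5 − 1.7 + 2.7 + 6.6 − 6.9) / 8 = -2.40 / 8 = -0.3000%
Population std dev = √[197.7200 / 8] = 4.9714%
Sharpe = (μ − rf) / σ = (-0.3000 − 0.33) / 4.9714 = -0.6300 / 4.9714 = -0.1267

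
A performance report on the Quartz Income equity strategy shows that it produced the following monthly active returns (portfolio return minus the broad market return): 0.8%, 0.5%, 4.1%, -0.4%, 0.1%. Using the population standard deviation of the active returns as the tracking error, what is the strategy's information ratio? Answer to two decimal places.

r̄ = (0.8 + 0.5 + 4.1 − 0.4 + 0.1) / 5 = 5.10 / 5 = 1.0200%
Population σ = √[Σ(r − r̄)² / 5] = √[12.6680 / 5] = √2.5336 = 1.5917%
IR = r̄ / tracking error = 1.0200 / 1.5917 = 0.6408

0.64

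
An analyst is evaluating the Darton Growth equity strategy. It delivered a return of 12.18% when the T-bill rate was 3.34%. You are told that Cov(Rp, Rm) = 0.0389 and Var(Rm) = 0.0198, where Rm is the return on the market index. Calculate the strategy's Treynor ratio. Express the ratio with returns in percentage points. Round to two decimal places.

β = Cov / Var = 0.0389 / 0.0198 = 1.9646
Treynor = (Rp − Rf) / β = (12.18% − 3.34%) / 1.9646 = 8.84 / 1.9646 = 4.4996

4.50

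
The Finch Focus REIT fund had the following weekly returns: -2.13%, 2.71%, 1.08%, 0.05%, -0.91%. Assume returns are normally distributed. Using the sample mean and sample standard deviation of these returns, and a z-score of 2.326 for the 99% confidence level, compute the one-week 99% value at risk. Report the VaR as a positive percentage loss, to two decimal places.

Mean return r̄ = 0.800 / 5 = 0.1600%
Sample σ = √[Σ(r − r̄)² / 4] = √[13.7500 / 4] = √3.4375 = 1.8540%
VaR = −(r̄ − z·σ) = −(0.1600 − 2.326 × 1.8540) = −(-4.1524) = 4.1524%

4.15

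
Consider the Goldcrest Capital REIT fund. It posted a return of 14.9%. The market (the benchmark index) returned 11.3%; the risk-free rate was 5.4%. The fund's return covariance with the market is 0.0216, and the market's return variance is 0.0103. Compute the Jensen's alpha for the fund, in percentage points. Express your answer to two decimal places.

-2.87

β = Cov / Var = 0.0216 / 0.0103 = 2.0971
E[R] = Rf + β(Rm − Rf) = 5.4% + 2.0971 × (11.3% − 5.4%) = 17.7729%
α = Rp − E[R] = 14.9% − 17.7729% = -2.8729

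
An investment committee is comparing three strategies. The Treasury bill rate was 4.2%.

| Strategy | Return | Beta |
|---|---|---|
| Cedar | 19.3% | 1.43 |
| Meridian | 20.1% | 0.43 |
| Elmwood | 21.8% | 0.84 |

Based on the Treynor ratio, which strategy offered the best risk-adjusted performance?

Meridian

Cedar: Treynor = (19.3% − 4.2%) / 1.43 = 10.559
Meridian: Treynor = (20.1% − 4.2%) / 0.43 = 36.977
Elmwood: Treynor = (21.8% − 4.2%) / 0.84 = 20.952
Highest: Meridian (36.977).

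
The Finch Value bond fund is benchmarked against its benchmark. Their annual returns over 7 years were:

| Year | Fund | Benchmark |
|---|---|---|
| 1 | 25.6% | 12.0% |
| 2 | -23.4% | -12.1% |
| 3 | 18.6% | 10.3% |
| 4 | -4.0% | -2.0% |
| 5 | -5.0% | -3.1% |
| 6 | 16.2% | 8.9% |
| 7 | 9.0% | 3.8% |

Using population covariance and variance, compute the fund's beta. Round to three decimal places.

r̄p = 5.2857%,  r̄m = 2.5429%
Cov = Σ(rp − r̄p)(rm − r̄m) / 7 = 127.1020
Var(rm) = Σ(rm − r̄m)² / 7 = 65.4996
β = Cov / Var = 127.1020 / 65.4996 = 1.9405

1.941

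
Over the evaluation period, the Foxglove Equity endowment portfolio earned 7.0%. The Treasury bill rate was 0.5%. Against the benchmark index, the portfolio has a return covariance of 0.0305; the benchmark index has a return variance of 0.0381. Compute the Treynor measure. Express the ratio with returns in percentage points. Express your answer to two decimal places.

8.12

β = Cov / Var = 0.0305 / 0.0381 = 0.8005
Treynor = (Rp − Rf) / β = (7.0% − 0.5%) / 0.8005 = 6.50 / 0.8005 = 8.1199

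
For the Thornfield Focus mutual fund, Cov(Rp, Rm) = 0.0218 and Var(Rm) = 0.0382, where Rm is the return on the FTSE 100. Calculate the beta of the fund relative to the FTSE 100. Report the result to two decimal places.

β = Cov(Rp, Rm) / Var(Rm) = 0.0218 / 0.0382 = 0.5707

0.57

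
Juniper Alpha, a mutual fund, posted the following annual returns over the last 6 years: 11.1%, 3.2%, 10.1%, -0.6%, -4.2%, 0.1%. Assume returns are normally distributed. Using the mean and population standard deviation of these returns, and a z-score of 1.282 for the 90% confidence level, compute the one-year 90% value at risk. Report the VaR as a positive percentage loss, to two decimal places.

r̄ = (11.1 + 3.2 + 10.1 − 0.6 − 4.2 + 0.1) / 6 = 19.70 / 6 = 3.2833%
Σ(r − r̄)² = (11.1 − 3.2833)² + (3.2 − 3.2833)² + … = 188.7883
population σ = √(188.7883 / 6) = √31.4647 = 5.6093%
VaR = −(r̄ − z·σ) = −(3.2833 − 1.282 × 5.6093) = −(-3.9078) = 3.9078%

3.91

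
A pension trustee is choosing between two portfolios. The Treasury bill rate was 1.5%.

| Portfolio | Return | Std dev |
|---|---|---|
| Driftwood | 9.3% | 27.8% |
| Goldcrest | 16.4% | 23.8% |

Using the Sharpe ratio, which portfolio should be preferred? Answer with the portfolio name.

Goldcrest

Driftwood: Sharpe ratio = (9.3% − 1.5%) / 27.8% = 0.281
Goldcrest: Sharpe ratio = (16.4% − 1.5%) / 23.8% = 0.626
Highest: Goldcrest (0.626).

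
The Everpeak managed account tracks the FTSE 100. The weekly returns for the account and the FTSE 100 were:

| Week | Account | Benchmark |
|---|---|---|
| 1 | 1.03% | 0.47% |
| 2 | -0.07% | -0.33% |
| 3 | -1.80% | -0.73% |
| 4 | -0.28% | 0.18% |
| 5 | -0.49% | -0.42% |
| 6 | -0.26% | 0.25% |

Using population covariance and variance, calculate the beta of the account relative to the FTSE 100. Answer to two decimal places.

r̄p = -0.3117%,  r̄m = -0.0967%
Cov = Σ(rp − r̄p)(rm − r̄m) / 6 = 0.2885
Var(rm) = Σ(rm − r̄m)² / 6 = 0.1797
β = Cov / Var = 0.2885 / 0.1797 = 1.6055

1.61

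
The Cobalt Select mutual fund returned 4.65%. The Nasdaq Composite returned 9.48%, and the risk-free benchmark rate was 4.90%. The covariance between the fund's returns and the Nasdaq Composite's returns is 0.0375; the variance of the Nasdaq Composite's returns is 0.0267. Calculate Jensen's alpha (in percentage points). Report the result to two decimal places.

β = Cov / Var = 0.0375 / 0.0267 = 1.4045
E[R] = Rf + β(Rm − Rf) = 4.90% + 1.4045 × (9.48% − 4.90%) = 11.3326%
α = Rp − E[R] = 4.65% − 11.3326% = -6.6826

-6.68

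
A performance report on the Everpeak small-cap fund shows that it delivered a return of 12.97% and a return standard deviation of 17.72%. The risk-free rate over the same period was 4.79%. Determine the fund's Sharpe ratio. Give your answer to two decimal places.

0.46

Sharpe = (Rp − Rf) / σp = (12.97% − 4.79%) / 17.72% = 8.18% / 17.72% = 0.4616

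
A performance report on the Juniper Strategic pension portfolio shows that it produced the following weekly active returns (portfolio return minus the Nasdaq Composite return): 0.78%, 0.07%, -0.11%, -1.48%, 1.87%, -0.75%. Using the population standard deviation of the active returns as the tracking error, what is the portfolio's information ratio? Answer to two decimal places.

0.06

Mean return r̄ = 0.380 / 6 = 0.0633%
Population σ = √[Σ(r − r̄)² / 6] = √[6.8511 / 6] = √1.1419 = 1.0686%
IR = r̄ / tracking error = 0.0633 / 1.0686 = 0.0592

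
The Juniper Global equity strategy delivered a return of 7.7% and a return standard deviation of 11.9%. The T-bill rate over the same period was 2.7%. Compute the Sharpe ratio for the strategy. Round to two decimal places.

0.42

Sharpe = (Rp − Rf) / σp = (7.7% − 2.7%) / 11.9% = 5.00% / 11.9% = 0.4202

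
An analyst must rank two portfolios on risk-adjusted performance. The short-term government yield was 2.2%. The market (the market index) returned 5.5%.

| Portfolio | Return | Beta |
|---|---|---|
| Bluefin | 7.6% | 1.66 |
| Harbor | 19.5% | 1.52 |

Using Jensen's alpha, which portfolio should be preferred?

Bluefin: α = 7.6% − [2.2% + 1.66 × (5.5% − 2.2%)] = -0.078
Harbor: α = 19.5% − [2.2% + 1.52 × (5.5% − 2.2%)] = 12.284
Highest: Harbor (12.284).

Harbor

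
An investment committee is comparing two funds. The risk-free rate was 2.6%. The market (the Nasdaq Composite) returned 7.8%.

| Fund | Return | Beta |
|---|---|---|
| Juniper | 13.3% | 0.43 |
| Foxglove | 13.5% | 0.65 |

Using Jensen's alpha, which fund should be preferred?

Juniper: α = 13.3% − [2.6% + 0.43 × (7.8% − 2.6%)] = 8.464
Foxglove: α = 13.5% − [2.6% + 0.65 × (7.8% − 2.6%)] = 7.520
Highest: Juniper (8.464).

Juniper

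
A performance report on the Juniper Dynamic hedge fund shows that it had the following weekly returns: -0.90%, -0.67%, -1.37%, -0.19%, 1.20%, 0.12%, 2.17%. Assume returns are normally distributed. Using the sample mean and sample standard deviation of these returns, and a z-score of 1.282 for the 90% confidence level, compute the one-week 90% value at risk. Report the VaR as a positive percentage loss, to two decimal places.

μ = (-0.9 − 0.67 − 1.37 − 0.19 + 1.2 + 0.12 + 2.17) / 7 = 0.360 / 7 = 0.0514%
Σ(r − μ)² = 9.3167; sample σ = √(9.3167/6) = 1.2461%
VaR = −(μ − z·σ) = −(0.0514 − 1.282 × 1.2461) = −(-1.5461) = 1.5461%

1.55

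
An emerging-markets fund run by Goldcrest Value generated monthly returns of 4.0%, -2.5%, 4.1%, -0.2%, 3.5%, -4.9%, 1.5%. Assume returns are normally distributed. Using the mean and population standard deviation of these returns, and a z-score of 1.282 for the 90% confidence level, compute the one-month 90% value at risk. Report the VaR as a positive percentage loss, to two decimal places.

3.36

Mean return r̄ = 5.50 / 7 = 0.7857%
Σ(r − r̄)² = 73.2886; population σ = √(73.2886/7) = 3.2357%
VaR = −(r̄ − z·σ) = −(0.7857 − 1.282 × 3.2357) = −(-3.3625) = 3.3625%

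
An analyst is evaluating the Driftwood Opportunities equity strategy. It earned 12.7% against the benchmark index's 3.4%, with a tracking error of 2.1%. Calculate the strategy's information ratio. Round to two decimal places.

4.43

IR = (Rp − Rb) / TE = (12.7% − 3.4%) / 2.1% = 9.30% / 2.1% = 4.4286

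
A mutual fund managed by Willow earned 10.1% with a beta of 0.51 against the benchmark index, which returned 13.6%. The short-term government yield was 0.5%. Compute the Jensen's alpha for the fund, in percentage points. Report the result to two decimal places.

2.92

CAPM expected return = Rf + β(Rm − Rf) = 0.5% + 0.51 × (13.6% − 0.5%) = 0.5 + 0.51 × 13.10 = 7.1810%
Jensen's α = Rp − E[R] = 10.1% − 7.1810% = 2.9190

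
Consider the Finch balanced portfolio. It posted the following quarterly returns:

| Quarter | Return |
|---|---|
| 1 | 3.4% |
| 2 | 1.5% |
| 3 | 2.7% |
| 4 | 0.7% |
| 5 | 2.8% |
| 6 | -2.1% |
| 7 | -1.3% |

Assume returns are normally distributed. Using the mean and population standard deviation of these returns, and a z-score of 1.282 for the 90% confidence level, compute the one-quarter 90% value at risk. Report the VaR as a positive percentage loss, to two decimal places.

μ = (3.4 + 1.5 + 2.7 + 0.7 + 2.8 − 2.1 − 1.3) / 7 = 7.70 / 7 = 1.1000%
Σ(r − μ)² = (3.4 − 1.1000)² + (1.5 − 1.1000)² + (2.7 − 1.1000)² + … = 27.0600
population σ = √(27.0600 / 7) = √3.8657 = 1.9661%
VaR = −(μ − z·σ) = −(1.1000 − 1.282 × 1.9661) = −(-1.4205) = 1.4205%

1.42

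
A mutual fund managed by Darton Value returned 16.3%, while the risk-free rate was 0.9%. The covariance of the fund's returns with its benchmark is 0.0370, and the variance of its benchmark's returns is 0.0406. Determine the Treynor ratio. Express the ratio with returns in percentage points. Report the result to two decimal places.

β = Cov / Var = 0.0370 / 0.0406 = 0.9113
Treynor = (Rp − Rf) / β = (16.3% − 0.9%) / 0.9113 = 15.40 / 0.9113 = 16.8989

16.90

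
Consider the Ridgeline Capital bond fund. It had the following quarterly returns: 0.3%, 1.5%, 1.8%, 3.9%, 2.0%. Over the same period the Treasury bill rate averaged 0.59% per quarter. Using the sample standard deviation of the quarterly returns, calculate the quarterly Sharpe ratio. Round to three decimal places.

Mean return r̄ = 9.50 / 5 = 1.9000%
Σ(r − r̄)² = 6.7400; sample σ = √(6.7400/4) = 1.2981%
Sharpe = (r̄ − rf) / σ = (1.9000 − 0.59) / 1.2981 = 1.3100 / 1.2981 = 1.0092

1.009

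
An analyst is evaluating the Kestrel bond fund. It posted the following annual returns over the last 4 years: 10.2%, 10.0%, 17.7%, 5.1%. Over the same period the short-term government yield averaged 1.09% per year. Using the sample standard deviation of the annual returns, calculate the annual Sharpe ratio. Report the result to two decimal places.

μ = (10.2 + 10 + 17.7 + 5.1) / 4 = 43.00 / 4 = 10.7500%
Σ(r − μ)² = 81.0900; sample σ = √(81.0900/3) = 5.1990%
Sharpe = (μ − rf) / σ = (10.7500 − 1.09) / 5.1990 = 9.6600 / 5.1990 = 1.8580

1.86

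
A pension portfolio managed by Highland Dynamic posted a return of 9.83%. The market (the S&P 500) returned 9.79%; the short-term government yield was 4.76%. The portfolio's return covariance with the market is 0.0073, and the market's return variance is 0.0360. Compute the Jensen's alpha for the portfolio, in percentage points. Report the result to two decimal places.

β = Cov / Var = 0.0073 / 0.0360 = 0.2028
E[R] = Rf + β(Rm − Rf) = 4.76% + 0.2028 × (9.79% − 4.76%) = 5.7801%
α = Rp − E[R] = 9.83% − 5.7801% = 4.0499

4.05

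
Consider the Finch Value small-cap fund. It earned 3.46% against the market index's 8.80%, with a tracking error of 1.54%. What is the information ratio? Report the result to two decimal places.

-3.47

IR = (Rp − Rb) / TE = (3.46% − 8.80%) / 1.54% = -5.34% / 1.54% = -3.4675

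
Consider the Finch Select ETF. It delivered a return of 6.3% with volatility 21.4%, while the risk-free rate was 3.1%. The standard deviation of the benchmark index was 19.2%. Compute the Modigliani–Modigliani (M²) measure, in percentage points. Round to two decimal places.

Sharpe = (Rp − Rf) / σp = (6.3% − 3.1%) / 21.4% = 0.1495
M² = Rf + Sharpe × σm = 3.1% + 0.1495 × 19.2% = 5.9704%

5.97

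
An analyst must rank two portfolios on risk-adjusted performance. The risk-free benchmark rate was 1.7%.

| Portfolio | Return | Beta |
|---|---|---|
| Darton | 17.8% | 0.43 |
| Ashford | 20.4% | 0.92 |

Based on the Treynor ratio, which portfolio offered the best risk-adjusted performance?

Darton

Darton: Treynor = (17.8% − 1.7%) / 0.43 = 37.442
Ashford: Treynor = (20.4% − 1.7%) / 0.92 = 20.326
Highest: Darton (37.442).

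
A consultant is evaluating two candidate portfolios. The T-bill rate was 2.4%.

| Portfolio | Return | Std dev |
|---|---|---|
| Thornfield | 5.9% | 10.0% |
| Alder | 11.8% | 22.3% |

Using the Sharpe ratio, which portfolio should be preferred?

Alder

Thornfield: Sharpe ratio = (5.9% − 2.4%) / 10.0% = 0.350
Alder: Sharpe ratio = (11.8% − 2.4%) / 22.3% = 0.422
Highest: Alder (0.422).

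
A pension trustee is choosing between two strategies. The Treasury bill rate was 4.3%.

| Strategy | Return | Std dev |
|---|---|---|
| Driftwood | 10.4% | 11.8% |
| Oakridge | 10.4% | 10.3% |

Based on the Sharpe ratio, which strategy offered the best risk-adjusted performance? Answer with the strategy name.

Driftwood: Sharpe ratio = (10.4% − 4.3%) / 11.8% = 0.517
Oakridge: Sharpe ratio = (10.4% − 4.3%) / 10.3% = 0.592
Highest: Oakridge (0.592).

Oakridge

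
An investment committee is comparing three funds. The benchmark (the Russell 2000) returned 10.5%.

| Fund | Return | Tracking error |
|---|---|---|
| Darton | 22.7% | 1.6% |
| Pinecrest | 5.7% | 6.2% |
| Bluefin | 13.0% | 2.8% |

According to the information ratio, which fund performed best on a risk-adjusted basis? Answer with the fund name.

Darton: IR = (22.7% − 10.5%) / 1.6% = 7.625
Pinecrest: IR = (5.7% − 10.5%) / 6.2% = -0.774
Bluefin: IR = (13.0% − 10.5%) / 2.8% = 0.893
Highest: Darton (7.625).

Darton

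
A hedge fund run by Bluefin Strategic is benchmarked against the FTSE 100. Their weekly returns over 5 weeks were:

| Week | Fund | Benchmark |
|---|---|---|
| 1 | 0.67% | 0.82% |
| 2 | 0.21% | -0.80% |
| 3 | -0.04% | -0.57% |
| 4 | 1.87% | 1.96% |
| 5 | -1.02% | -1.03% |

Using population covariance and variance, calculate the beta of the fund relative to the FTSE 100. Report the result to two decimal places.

r̄p = 0.3380%,  r̄m = 0.0760%
Cov = Σ(rp − r̄p)(rm − r̄m) / 5 = 0.9983
Var(rm) = Σ(rm − r̄m)² / 5 = 1.3022
β = Cov / Var = 0.9983 / 1.3022 = 0.7666

0.77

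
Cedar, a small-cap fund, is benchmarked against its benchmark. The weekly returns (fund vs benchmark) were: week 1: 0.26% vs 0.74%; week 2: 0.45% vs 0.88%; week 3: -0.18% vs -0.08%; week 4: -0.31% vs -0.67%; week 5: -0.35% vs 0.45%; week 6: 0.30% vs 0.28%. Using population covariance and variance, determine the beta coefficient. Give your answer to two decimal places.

r̄p = 0.0283%,  r̄m = 0.2667%
Cov = Σ(rp − r̄p)(rm − r̄m) / 6 = 0.1153
Var(rm) = Σ(rm − r̄m)² / 6 = 0.2719
β = Cov / Var = 0.1153 / 0.2719 = 0.4241

0.42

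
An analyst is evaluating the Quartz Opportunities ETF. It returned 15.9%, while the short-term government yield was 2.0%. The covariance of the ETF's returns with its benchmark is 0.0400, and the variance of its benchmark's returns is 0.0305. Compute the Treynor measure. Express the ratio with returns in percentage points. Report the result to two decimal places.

β = Cov / Var = 0.0400 / 0.0305 = 1.3115
Treynor = (Rp − Rf) / β = (15.9% − 2.0%) / 1.3115 = 13.90 / 1.3115 = 10.5986

10.60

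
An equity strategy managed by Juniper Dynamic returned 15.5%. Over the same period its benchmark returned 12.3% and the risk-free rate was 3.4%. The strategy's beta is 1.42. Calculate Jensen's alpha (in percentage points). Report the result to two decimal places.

-0.54

CAPM expected return = Rf + β(Rm − Rf) = 3.4% + 1.42 × (12.3% − 3.4%) = 3.4 + 1.42 × 8.90 = 16.0380%
Jensen's α = Rp − E[R] = 15.5% − 16.0380% = -0.5380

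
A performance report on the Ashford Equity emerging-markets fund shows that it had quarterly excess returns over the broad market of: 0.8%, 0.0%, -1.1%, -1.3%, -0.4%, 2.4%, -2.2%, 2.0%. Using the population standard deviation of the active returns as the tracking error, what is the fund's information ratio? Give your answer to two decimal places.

0.02

r̄ = (0.8 + 0 − 1.1 − 1.3 − 0.4 + 2.4 − 2.2 + 2) / 8 = 0.20 / 8 = 0.0250%
Σ(r − r̄)² = (0.8 − 0.0250)² + (0 − 0.0250)² + (-1.1 − 0.0250)² + … = 18.2950
σ = √[18.2950 / 8] = 1.5122%
IR = r̄ / tracking error = 0.0250 / 1.5122 = 0.0165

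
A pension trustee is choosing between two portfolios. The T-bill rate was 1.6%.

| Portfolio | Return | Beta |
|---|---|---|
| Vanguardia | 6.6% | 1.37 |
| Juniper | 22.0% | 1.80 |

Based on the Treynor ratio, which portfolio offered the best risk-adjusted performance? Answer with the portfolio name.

Juniper

Vanguardia: Treynor = (6.6% − 1.6%) / 1.37 = 3.650
Juniper: Treynor = (22.0% − 1.6%) / 1.80 = 11.333
Highest: Juniper (11.333).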